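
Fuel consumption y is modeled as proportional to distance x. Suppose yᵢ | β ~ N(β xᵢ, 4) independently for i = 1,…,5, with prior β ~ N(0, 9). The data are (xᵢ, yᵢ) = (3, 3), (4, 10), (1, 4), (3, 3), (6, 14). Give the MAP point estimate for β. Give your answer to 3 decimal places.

β̂_MAP = 2.044

log p(β | y) = −Σ(yᵢ − βxᵢ)²/(2·4) − β²/(2·9) + const.
Setting the derivative to zero: Σxᵢ(yᵢ − βxᵢ)/4 − β/9 = 0, so β = Σxᵢyᵢ / (Σxᵢ² + σ²/τ²).
Σxᵢyᵢ = 3·3 + 4·10 + 1·4 + 3·3 + 6·14 = 146; Σxᵢ² = 71; σ²/τ² = 4/9.
β̂_MAP = 146 / (71 + 4/9) = 146/(643/9) = 1314/643 ≈ 2.044.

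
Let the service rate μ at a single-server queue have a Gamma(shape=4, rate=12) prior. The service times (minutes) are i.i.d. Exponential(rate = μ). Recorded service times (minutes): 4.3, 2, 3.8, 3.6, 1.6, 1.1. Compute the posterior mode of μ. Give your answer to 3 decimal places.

μ̂_MAP = 0.317

The Exponential(rate=μ) likelihood is ∝ μ^n e^(−μΣtᵢ). Here n = 6 and Σtᵢ = 4.3 + 2 + 3.8 + 3.6 + 1.6 + 1.1 = 16.4.
Posterior ∝ μ^3e^(−12μ) · μ^6e^(−16.4μ) = μ^9e^(−28.4μ), i.e. Gamma(10, 28.4).
Mode = (a−1)/b = 9/28.4 ≈ 0.317.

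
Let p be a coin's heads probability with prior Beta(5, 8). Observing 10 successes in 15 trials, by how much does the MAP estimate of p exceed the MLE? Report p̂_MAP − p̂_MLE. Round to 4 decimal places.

MAP − MLE = -0.1282

Posterior is Beta(15, 13); MAP = (15−1)/(28−2) = 14/26 ≈ 0.53846.
MLE ignores the prior: p̂_MLE = k/n = 10/15 ≈ 0.66667.
Difference = 14/26 − 10/15 = -5/39 ≈ -0.1282.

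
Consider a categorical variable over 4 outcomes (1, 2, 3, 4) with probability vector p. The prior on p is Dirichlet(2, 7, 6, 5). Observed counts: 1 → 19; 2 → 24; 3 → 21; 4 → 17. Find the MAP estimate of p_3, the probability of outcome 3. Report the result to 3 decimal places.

MAP estimate: 0.268

The posterior is Dirichlet(αᵢ + nᵢ) = Dirichlet(21, 31, 27, 22).
For a Dirichlet(a₁,…,a_K) with all aᵢ > 1, the mode has j-th component (aⱼ − 1)/(Σaᵢ − K).
Here Σaᵢ = 101 and K = 4, so p_3 = (27 − 1)/(101 − 4) = 26/97 ≈ 0.268.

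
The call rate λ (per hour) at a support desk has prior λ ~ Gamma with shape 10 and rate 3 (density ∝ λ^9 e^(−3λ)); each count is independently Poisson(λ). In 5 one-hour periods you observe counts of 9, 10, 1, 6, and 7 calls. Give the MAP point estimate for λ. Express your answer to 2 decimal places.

λ̂_MAP = 5.25

Σxᵢ = 9+10+1+6+7 = 33, with n = 5.
Posterior ∝ λ^9e^(−3λ) · λ^33e^(−5λ) = λ^42e^(−8λ), i.e. Gamma(shape=43, rate=8).
The mode of a Gamma(a, b) with a ≥ 1 (shape–rate) is (a−1)/b = 42/8 ≈ 5.25.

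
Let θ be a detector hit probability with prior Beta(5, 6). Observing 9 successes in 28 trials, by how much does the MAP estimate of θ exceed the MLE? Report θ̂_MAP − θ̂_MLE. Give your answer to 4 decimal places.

Posterior is Beta(14, 25); MAP = (14−1)/(39−2) = 13/37 ≈ 0.35135.
MLE ignores the prior: θ̂_MLE = k/n = 9/28 ≈ 0.32143.
Difference = 13/37 − 9/28 = 31/1036 ≈ 0.0299.

MAP − MLE = 0.0299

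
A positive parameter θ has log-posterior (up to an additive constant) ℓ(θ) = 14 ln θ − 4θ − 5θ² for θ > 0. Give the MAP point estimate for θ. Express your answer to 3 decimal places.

ℓ'(θ) = 14/θ − 4 − 10θ. Setting this to zero and multiplying by θ: 10θ² + 4θ − 14 = 0.
θ = (−4 + √(4² + 4·10·14)) / (2·10) = (−4 + √576) / 20 = (−4 + 24)/20 = 1.
ℓ''(θ) = −14/θ² − 10 < 0, confirming a maximum.

θ̂_MAP = 1.000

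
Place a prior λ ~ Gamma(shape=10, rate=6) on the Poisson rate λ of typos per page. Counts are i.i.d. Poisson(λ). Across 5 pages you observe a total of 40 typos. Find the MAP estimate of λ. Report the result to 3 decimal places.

Σxᵢ = 40, n = 5.
Posterior ∝ λ^9e^(−6λ) · λ^40e^(−5λ) = λ^49e^(−11λ), i.e. Gamma(shape=50, rate=11).
The mode of a Gamma(a, b) with a ≥ 1 (shape–rate) is (a−1)/b = 49/11 ≈ 4.455.

λ̂_MAP = 4.455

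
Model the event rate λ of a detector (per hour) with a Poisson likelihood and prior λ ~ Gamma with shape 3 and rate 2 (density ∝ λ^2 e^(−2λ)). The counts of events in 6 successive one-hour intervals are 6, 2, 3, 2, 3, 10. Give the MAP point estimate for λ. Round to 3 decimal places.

Σxᵢ = 6+2+3+2+3+10 = 26, with n = 6.
Posterior ∝ λ^2e^(−2λ) · λ^26e^(−6λ) = λ^28e^(−8λ), i.e. Gamma(shape=29, rate=8).
The mode of a Gamma(a, b) with a ≥ 1 (shape–rate) is (a−1)/b = 28/8 ≈ 3.500.

λ̂_MAP = 3.500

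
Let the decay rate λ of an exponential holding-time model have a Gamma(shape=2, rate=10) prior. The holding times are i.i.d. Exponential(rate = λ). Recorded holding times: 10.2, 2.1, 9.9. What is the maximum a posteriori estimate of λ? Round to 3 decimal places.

λ̂_MAP = 0.124

The Exponential(rate=λ) likelihood is ∝ λ^n e^(−λΣtᵢ). Here n = 3 and Σtᵢ = 10.2 + 2.1 + 9.9 = 22.2.
Posterior ∝ λe^(−10λ) · λ^3e^(−22.2λ) = λ^4e^(−32.2λ), i.e. Gamma(5, 32.2).
Mode = (a−1)/b = 4/32.2 ≈ 0.124.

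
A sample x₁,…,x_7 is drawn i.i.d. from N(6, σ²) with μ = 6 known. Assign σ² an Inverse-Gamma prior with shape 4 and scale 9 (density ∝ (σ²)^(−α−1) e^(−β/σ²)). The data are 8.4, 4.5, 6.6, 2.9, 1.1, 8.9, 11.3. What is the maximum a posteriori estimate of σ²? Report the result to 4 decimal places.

Sum of squared deviations about the known mean: SS = (8.4−6)² + (4.5−6)² + (6.6−6)² + (2.9−6)² + (1.1−6)² + (8.9−6)² + (11.3−6)² = 78.49.
The Normal likelihood contributes (σ²)^(−n/2) exp(−SS/(2σ²)), so the posterior is Inverse-Gamma(α + n/2, β + SS/2) = Inverse-Gamma(7.5, 48.245).
The mode of Inverse-Gamma(a, b) is b/(a+1) = 48.245/8.5 ≈ 5.6759.

σ̂²_MAP = 5.6759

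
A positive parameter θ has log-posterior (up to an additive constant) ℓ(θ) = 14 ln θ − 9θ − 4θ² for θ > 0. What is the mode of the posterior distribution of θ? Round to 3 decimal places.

ℓ'(θ) = 14/θ − 9 − 8θ. Setting this to zero and multiplying by θ: 8θ² + 9θ − 14 = 0.
θ = (−9 + √(9² + 4·8·14)) / (2·8) = (−9 + √529) / 16 = (−9 + 23)/16 = 7/8.
ℓ''(θ) = −14/θ² − 8 < 0, confirming a maximum.

θ̂_MAP = 0.875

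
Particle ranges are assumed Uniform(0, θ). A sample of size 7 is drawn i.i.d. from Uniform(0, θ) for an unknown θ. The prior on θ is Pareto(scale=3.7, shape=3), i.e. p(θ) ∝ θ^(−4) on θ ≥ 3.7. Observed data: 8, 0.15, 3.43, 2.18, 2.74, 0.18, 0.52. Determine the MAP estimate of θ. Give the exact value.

The Uniform(0, θ) likelihood is θ^(−n) for θ ≥ max(xᵢ), zero otherwise. Here max(xᵢ) = 8.
Posterior ∝ θ^(−4) · θ^(−7) = θ^(−11) on θ ≥ max(3.7, 8) = 8.
This density is strictly decreasing in θ, so the posterior mode lies at the lower boundary of the support.

θ̂_MAP = 8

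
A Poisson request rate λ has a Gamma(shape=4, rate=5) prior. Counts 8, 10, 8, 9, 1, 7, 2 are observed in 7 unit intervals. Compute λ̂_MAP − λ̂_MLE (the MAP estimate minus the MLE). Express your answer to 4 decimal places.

Σxᵢ = 45. Posterior is Gamma(49, 12); MAP = (49−1)/12 = 48/12 ≈ 4.00000.
MLE = x̄ = 45/7 ≈ 6.42857.
Difference = 48/12 − 45/7 = -17/7 ≈ -2.4286.

MAP − MLE = -2.4286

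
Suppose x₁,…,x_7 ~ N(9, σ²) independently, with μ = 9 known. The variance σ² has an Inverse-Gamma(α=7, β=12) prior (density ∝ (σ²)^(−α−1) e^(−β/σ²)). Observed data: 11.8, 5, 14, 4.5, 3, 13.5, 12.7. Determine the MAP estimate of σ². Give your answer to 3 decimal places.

Sum of squared deviations about the known mean: SS = (11.8−9)² + (5−9)² + (14−9)² + (4.5−9)² + (3−9)² + (13.5−9)² + (12.7−9)² = 139.03.
The Normal likelihood contributes (σ²)^(−n/2) exp(−SS/(2σ²)), so the posterior is Inverse-Gamma(α + n/2, β + SS/2) = Inverse-Gamma(10.5, 81.515).
The mode of Inverse-Gamma(a, b) is b/(a+1) = 81.515/11.5 ≈ 7.088.

σ̂²_MAP = 7.088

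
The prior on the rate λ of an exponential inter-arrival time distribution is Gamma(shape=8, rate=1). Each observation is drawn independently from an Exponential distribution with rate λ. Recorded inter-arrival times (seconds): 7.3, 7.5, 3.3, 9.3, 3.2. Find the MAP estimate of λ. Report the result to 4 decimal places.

λ̂_MAP = 0.3797

The Exponential(rate=λ) likelihood is ∝ λ^n e^(−λΣtᵢ). Here n = 5 and Σtᵢ = 7.3 + 7.5 + 3.3 + 9.3 + 3.2 = 30.6.
Posterior ∝ λ^7e^(−1λ) · λ^5e^(−30.6λ) = λ^12e^(−31.6λ), i.e. Gamma(13, 31.6).
Mode = (a−1)/b = 12/31.6 ≈ 0.3797.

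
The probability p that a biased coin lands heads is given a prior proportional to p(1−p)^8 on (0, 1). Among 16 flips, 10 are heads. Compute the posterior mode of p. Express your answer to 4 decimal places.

The prior density ∝ p(1−p)^8 is the kernel of Beta(2, 9).
Data: 10 successes in 16 trials. The binomial likelihood contributes p^10(1−p)^6, so the posterior is Beta(2+10, 9+6) = Beta(12, 15).
For Beta(a, b) with a, b > 1 the mode is (a−1)/(a+b−2) = 11/25 ≈ 0.4400.

p̂_MAP = 0.4400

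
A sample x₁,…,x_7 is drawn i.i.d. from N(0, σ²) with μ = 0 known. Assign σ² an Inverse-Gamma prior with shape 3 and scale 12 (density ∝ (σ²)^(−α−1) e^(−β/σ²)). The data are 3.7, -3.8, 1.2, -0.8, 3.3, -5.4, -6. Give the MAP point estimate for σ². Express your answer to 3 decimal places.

σ̂²_MAP = 8.684

Sum of squared deviations about the known mean: SS = (3.7−0)² + (-3.8−0)² + (1.2−0)² + (-0.8−0)² + (3.3−0)² + (-5.4−0)² + (-6−0)² = 106.26.
The Normal likelihood contributes (σ²)^(−n/2) exp(−SS/(2σ²)), so the posterior is Inverse-Gamma(α + n/2, β + SS/2) = Inverse-Gamma(6.5, 65.13).
The mode of Inverse-Gamma(a, b) is b/(a+1) = 65.13/7.5 ≈ 8.684.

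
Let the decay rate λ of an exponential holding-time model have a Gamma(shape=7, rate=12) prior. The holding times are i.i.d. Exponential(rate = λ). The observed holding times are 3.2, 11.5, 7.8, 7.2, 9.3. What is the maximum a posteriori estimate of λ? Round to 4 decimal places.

The Exponential(rate=λ) likelihood is ∝ λ^n e^(−λΣtᵢ). Here n = 5 and Σtᵢ = 3.2 + 11.5 + 7.8 + 7.2 + 9.3 = 39.
Posterior ∝ λ^6e^(−12λ) · λ^5e^(−39λ) = λ^11e^(−51λ), i.e. Gamma(12, 51).
Mode = (a−1)/b = 11/51 ≈ 0.2157.

λ̂_MAP = 0.2157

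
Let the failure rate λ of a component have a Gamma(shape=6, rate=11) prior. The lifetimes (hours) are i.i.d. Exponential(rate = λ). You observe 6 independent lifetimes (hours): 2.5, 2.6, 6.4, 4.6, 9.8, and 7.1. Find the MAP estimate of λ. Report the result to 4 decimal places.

The Exponential(rate=λ) likelihood is ∝ λ^n e^(−λΣtᵢ). Here n = 6 and Σtᵢ = 2.5 + 2.6 + 6.4 + 4.6 + 9.8 + 7.1 = 33.
Posterior ∝ λ^5e^(−11λ) · λ^6e^(−33λ) = λ^11e^(−44λ), i.e. Gamma(12, 44).
Mode = (a−1)/b = 11/44 ≈ 0.2500.

λ̂_MAP = 0.2500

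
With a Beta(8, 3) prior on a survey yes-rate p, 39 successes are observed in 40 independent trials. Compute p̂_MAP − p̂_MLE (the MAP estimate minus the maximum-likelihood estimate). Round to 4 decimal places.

MAP − MLE = -0.0362

Posterior is Beta(47, 4); MAP = (47−1)/(51−2) = 46/49 ≈ 0.93878.
MLE ignores the prior: p̂_MLE = k/n = 39/40 ≈ 0.97500.
Difference = 46/49 − 39/40 = -71/1960 ≈ -0.0362.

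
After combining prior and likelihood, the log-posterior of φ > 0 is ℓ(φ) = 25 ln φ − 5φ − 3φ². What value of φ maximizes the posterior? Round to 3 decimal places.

ℓ'(φ) = 25/φ − 5 − 6φ. Setting this to zero and multiplying by φ: 6φ² + 5φ − 25 = 0.
φ = (−5 + √(5² + 4·6·25)) / (2·6) = (−5 + √625) / 12 = (−5 + 25)/12 = 5/3.
ℓ''(φ) = −25/φ² − 6 < 0, confirming a maximum.

φ̂_MAP = 1.667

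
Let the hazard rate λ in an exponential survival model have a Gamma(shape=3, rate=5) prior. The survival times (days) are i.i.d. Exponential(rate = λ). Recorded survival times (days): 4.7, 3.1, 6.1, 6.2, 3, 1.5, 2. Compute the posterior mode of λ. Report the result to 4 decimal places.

λ̂_MAP = 0.2848

The Exponential(rate=λ) likelihood is ∝ λ^n e^(−λΣtᵢ). Here n = 7 and Σtᵢ = 4.7 + 3.1 + 6.1 + 6.2 + 3 + 1.5 + 2 = 26.6.
Posterior ∝ λ^2e^(−5λ) · λ^7e^(−26.6λ) = λ^9e^(−31.6λ), i.e. Gamma(10, 31.6).
Mode = (a−1)/b = 9/31.6 ≈ 0.2848.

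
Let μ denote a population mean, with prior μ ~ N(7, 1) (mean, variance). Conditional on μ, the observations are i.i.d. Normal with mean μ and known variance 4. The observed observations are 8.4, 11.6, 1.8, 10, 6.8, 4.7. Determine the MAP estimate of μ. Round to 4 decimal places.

n = 6; x̄ = (8.4 + 11.6 + 1.8 + 10 + 6.8 + 4.7)/6 = 43.3/6 = 433/60 ≈ 7.2167.
For a Normal prior and Normal likelihood with known variance, the posterior is Normal; its mode equals its mean, the precision-weighted average.
Prior precision 1/σ₀² = 1/1 = 1; data precision n/σ² = 6/4 = 1.5.
μ̂ = (1·7 + 1.5·(433/60)) / (1 + 1.5) = 17.825/2.5 = 7.1300.

μ̂_MAP = 7.1300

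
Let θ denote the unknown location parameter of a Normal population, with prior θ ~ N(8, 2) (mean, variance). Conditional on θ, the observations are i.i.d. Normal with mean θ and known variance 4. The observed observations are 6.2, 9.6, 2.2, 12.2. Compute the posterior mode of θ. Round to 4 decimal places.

n = 4; x̄ = (6.2 + 9.6 + 2.2 + 12.2)/4 = 30.2/4 = 7.55.
For a Normal prior and Normal likelihood with known variance, the posterior is Normal; its mode equals its mean, the precision-weighted average.
Prior precision 1/σ₀² = 1/2 = 0.5; data precision n/σ² = 4/4 = 1.
θ̂ = (0.5·8 + 1·7.55) / (0.5 + 1) = 11.55/1.5 = 7.7000.

θ̂_MAP = 7.7000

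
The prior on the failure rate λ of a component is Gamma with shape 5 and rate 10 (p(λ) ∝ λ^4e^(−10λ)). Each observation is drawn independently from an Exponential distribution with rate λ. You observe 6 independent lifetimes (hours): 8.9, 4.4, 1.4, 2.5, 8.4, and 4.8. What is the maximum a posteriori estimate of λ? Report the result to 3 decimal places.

λ̂_MAP = 0.248

The Exponential(rate=λ) likelihood is ∝ λ^n e^(−λΣtᵢ). Here n = 6 and Σtᵢ = 8.9 + 4.4 + 1.4 + 2.5 + 8.4 + 4.8 = 30.4.
Posterior ∝ λ^4e^(−10λ) · λ^6e^(−30.4λ) = λ^10e^(−40.4λ), i.e. Gamma(11, 40.4).
Mode = (a−1)/b = 10/40.4 ≈ 0.248.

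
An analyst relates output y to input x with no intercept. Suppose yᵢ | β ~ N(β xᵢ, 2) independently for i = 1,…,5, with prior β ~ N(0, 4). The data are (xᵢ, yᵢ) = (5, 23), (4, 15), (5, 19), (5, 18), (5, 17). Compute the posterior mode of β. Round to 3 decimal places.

β̂_MAP = 3.820

log p(β | y) = −Σ(yᵢ − βxᵢ)²/(2·2) − β²/(2·4) + const.
Setting the derivative to zero: Σxᵢ(yᵢ − βxᵢ)/2 − β/4 = 0, so β = Σxᵢyᵢ / (Σxᵢ² + σ²/τ²).
Σxᵢyᵢ = 5·23 + 4·15 + 5·19 + 5·18 + 5·17 = 445; Σxᵢ² = 116; σ²/τ² = 0.5.
β̂_MAP = 445 / (116 + 0.5) = 445/116.5 ≈ 3.820.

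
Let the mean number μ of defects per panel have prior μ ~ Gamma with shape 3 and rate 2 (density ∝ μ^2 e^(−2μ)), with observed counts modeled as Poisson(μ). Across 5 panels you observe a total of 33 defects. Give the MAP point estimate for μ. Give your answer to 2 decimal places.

μ̂_MAP = 5.00

Σxᵢ = 33, n = 5.
Posterior ∝ μ^2e^(−2μ) · μ^33e^(−5μ) = μ^35e^(−7μ), i.e. Gamma(shape=36, rate=7).
The mode of a Gamma(a, b) with a ≥ 1 (shape–rate) is (a−1)/b = 35/7 ≈ 5.00.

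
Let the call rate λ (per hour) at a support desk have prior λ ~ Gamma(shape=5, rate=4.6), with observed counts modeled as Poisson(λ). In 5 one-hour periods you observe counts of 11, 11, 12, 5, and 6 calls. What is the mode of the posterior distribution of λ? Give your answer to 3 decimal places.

Σxᵢ = 11+11+12+5+6 = 45, with n = 5.
Posterior ∝ λ^4e^(−4.6λ) · λ^45e^(−5λ) = λ^49e^(−9.6λ), i.e. Gamma(shape=50, rate=9.6).
The mode of a Gamma(a, b) with a ≥ 1 (shape–rate) is (a−1)/b = 49/9.6 ≈ 5.104.

λ̂_MAP = 5.104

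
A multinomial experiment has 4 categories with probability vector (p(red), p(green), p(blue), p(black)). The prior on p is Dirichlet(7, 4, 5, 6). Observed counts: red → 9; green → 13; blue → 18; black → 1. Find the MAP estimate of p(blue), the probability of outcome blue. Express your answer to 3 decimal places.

The posterior is Dirichlet(αᵢ + nᵢ) = Dirichlet(16, 17, 23, 7).
For a Dirichlet(a₁,…,a_K) with all aᵢ > 1, the mode has j-th component (aⱼ − 1)/(Σaᵢ − K).
Here Σaᵢ = 63 and K = 4, so p(blue) = (23 − 1)/(63 − 4) = 22/59 ≈ 0.373.

MAP estimate of p(blue) = 0.373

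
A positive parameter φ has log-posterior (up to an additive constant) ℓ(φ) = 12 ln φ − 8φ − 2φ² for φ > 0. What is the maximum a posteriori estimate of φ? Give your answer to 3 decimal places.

ℓ'(φ) = 12/φ − 8 − 4φ. Setting this to zero and multiplying by φ: 4φ² + 8φ − 12 = 0.
φ = (−8 + √(8² + 4·4·12)) / (2·4) = (−8 + √256) / 8 = (−8 + 16)/8 = 1.
ℓ''(φ) = −12/φ² − 4 < 0, confirming a maximum.

φ̂_MAP = 1.000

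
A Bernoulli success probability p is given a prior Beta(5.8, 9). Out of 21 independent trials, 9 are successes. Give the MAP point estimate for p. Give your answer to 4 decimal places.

Prior: Beta(5.8, 9).
Data: 9 successes in 21 trials. The binomial likelihood contributes p^9(1−p)^12, so the posterior is Beta(5.8+9, 9+12) = Beta(14.8, 21).
For Beta(a, b) with a, b > 1 the mode is (a−1)/(a+b−2) = 13.8/33.8 ≈ 0.4083.

p̂_MAP = 0.4083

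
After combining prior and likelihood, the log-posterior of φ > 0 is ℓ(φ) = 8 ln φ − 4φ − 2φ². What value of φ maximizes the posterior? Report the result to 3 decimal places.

φ̂_MAP = 1.000

ℓ'(φ) = 8/φ − 4 − 4φ. Setting this to zero and multiplying by φ: 4φ² + 4φ − 8 = 0.
φ = (−4 + √(4² + 4·4·8)) / (2·4) = (−4 + √144) / 8 = (−4 + 12)/8 = 1.
ℓ''(φ) = −8/φ² − 4 < 0, confirming a maximum.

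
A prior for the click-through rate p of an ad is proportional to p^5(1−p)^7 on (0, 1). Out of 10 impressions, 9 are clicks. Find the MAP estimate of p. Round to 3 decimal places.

p̂_MAP = 0.636

The prior density ∝ p^5(1−p)^7 is the kernel of Beta(6, 8).
Data: 9 successes in 10 trials. The binomial likelihood contributes p^9(1−p)^1, so the posterior is Beta(6+9, 8+1) = Beta(15, 9).
For Beta(a, b) with a, b > 1 the mode is (a−1)/(a+b−2) = 14/22 ≈ 0.636.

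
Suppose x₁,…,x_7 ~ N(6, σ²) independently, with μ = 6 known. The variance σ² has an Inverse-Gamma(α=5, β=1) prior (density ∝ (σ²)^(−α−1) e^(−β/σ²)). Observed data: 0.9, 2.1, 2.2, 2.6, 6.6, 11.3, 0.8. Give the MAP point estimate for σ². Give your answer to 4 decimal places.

σ̂²_MAP = 6.5637

Sum of squared deviations about the known mean: SS = (0.9−6)² + (2.1−6)² + (2.2−6)² + (2.6−6)² + (6.6−6)² + (11.3−6)² + (0.8−6)² = 122.71.
The Normal likelihood contributes (σ²)^(−n/2) exp(−SS/(2σ²)), so the posterior is Inverse-Gamma(α + n/2, β + SS/2) = Inverse-Gamma(8.5, 62.355).
The mode of Inverse-Gamma(a, b) is b/(a+1) = 62.355/9.5 ≈ 6.5637.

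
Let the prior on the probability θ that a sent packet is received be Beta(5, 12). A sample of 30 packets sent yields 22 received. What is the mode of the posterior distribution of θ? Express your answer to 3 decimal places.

θ̂_MAP = 0.578

Prior: Beta(5, 12).
Data: 22 successes in 30 trials. The binomial likelihood contributes θ^22(1−θ)^8, so the posterior is Beta(5+22, 12+8) = Beta(27, 20).
For Beta(a, b) with a, b > 1 the mode is (a−1)/(a+b−2) = 26/45 ≈ 0.578.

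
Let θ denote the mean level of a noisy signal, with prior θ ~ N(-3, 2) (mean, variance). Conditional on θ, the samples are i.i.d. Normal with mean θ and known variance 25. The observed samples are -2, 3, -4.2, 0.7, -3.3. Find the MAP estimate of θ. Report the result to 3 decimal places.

n = 5; x̄ = ((-2) + 3 + (-4.2) + 0.7 + (-3.3))/5 = -5.8/5 = -1.16.
For a Normal prior and Normal likelihood with known variance, the posterior is Normal; its mode equals its mean, the precision-weighted average.
Prior precision 1/σ₀² = 1/2 = 0.5; data precision n/σ² = 5/25 = 0.2.
θ̂ = (0.5·(-3) + 0.2·(-1.16)) / (0.5 + 0.2) = (-1.732)/0.7 = -433/175 ≈ -2.474.

θ̂_MAP = -2.474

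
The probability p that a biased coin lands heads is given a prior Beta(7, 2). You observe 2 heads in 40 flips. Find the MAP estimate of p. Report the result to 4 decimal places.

p̂_MAP = 0.1702

Prior: Beta(7, 2).
Data: 2 successes in 40 trials. The binomial likelihood contributes p^2(1−p)^38, so the posterior is Beta(7+2, 2+38) = Beta(9, 40).
For Beta(a, b) with a, b > 1 the mode is (a−1)/(a+b−2) = 8/47 ≈ 0.1702.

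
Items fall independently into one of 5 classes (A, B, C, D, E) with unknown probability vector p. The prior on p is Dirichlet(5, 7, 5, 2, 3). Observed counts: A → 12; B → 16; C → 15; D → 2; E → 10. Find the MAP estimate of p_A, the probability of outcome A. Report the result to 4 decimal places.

MAP estimate of p_A = 0.2222

The posterior is Dirichlet(αᵢ + nᵢ) = Dirichlet(17, 23, 20, 4, 13).
For a Dirichlet(a₁,…,a_K) with all aᵢ > 1, the mode has j-th component (aⱼ − 1)/(Σaᵢ − K).
Here Σaᵢ = 77 and K = 5, so p_A = (17 − 1)/(77 − 5) = 16/72 ≈ 0.2222.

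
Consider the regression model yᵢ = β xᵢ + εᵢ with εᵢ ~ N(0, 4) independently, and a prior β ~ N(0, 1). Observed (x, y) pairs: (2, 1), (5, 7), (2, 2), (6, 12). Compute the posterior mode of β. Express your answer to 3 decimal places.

β̂_MAP = 1.548

log p(β | y) = −Σ(yᵢ − βxᵢ)²/(2·4) − β²/(2·1) + const.
Setting the derivative to zero: Σxᵢ(yᵢ − βxᵢ)/4 − β/1 = 0, so β = Σxᵢyᵢ / (Σxᵢ² + σ²/τ²).
Σxᵢyᵢ = 2·1 + 5·7 + 2·2 + 6·12 = 113; Σxᵢ² = 69; σ²/τ² = 4.
β̂_MAP = 113 / (69 + 4) = 113/73 ≈ 1.548.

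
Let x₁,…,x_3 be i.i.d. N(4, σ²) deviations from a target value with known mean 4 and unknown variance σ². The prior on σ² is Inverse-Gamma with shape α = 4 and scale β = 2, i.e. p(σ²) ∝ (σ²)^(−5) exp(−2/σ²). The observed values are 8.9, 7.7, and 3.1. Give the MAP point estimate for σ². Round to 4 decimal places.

Sum of squared deviations about the known mean: SS = (8.9−4)² + (7.7−4)² + (3.1−4)² = 38.51.
The Normal likelihood contributes (σ²)^(−n/2) exp(−SS/(2σ²)), so the posterior is Inverse-Gamma(α + n/2, β + SS/2) = Inverse-Gamma(5.5, 21.255).
The mode of Inverse-Gamma(a, b) is b/(a+1) = 21.255/6.5 ≈ 3.2700.

σ̂²_MAP = 3.2700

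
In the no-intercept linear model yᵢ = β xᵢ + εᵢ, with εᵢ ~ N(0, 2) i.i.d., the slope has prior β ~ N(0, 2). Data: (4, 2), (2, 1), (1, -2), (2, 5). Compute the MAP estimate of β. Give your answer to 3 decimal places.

log p(β | y) = −Σ(yᵢ − βxᵢ)²/(2·2) − β²/(2·2) + const.
Setting the derivative to zero: Σxᵢ(yᵢ − βxᵢ)/2 − β/2 = 0, so β = Σxᵢyᵢ / (Σxᵢ² + σ²/τ²).
Σxᵢyᵢ = 4·2 + 2·1 + 1·(-2) + 2·5 = 18; Σxᵢ² = 25; σ²/τ² = 1.
β̂_MAP = 18 / (25 + 1) = 18/26 ≈ 0.692.

β̂_MAP = 0.692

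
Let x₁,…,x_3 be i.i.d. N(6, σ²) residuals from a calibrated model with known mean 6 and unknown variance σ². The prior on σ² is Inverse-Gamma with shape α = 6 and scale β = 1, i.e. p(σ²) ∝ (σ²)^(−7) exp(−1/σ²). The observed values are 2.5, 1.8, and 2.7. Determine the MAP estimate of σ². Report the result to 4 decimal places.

σ̂²_MAP = 2.5165

Sum of squared deviations about the known mean: SS = (2.5−6)² + (1.8−6)² + (2.7−6)² = 40.78.
The Normal likelihood contributes (σ²)^(−n/2) exp(−SS/(2σ²)), so the posterior is Inverse-Gamma(α + n/2, β + SS/2) = Inverse-Gamma(7.5, 21.39).
The mode of Inverse-Gamma(a, b) is b/(a+1) = 21.39/8.5 ≈ 2.5165.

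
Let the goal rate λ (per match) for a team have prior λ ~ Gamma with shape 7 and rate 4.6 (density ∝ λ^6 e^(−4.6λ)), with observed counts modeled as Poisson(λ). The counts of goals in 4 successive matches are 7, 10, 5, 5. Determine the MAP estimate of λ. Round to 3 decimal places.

λ̂_MAP = 3.837

Σxᵢ = 7+10+5+5 = 27, with n = 4.
Posterior ∝ λ^6e^(−4.6λ) · λ^27e^(−4λ) = λ^33e^(−8.6λ), i.e. Gamma(shape=34, rate=8.6).
The mode of a Gamma(a, b) with a ≥ 1 (shape–rate) is (a−1)/b = 33/8.6 ≈ 3.837.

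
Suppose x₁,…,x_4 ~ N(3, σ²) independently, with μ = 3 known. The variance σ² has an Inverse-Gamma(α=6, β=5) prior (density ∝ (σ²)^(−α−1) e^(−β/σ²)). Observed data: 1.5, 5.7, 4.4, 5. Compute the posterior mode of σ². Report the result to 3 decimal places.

σ̂²_MAP = 1.417

Sum of squared deviations about the known mean: SS = (1.5−3)² + (5.7−3)² + (4.4−3)² + (5−3)² = 15.5.
The Normal likelihood contributes (σ²)^(−n/2) exp(−SS/(2σ²)), so the posterior is Inverse-Gamma(α + n/2, β + SS/2) = Inverse-Gamma(8, 12.75).
The mode of Inverse-Gamma(a, b) is b/(a+1) = 12.75/9 ≈ 1.417.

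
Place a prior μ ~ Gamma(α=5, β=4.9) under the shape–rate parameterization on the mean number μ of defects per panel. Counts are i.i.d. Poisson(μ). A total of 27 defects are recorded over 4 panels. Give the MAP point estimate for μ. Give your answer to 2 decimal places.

μ̂_MAP = 3.48

Σxᵢ = 27, n = 4.
Posterior ∝ μ^4e^(−4.9μ) · μ^27e^(−4μ) = μ^31e^(−8.9μ), i.e. Gamma(shape=32, rate=8.9).
The mode of a Gamma(a, b) with a ≥ 1 (shape–rate) is (a−1)/b = 31/8.9 ≈ 3.48.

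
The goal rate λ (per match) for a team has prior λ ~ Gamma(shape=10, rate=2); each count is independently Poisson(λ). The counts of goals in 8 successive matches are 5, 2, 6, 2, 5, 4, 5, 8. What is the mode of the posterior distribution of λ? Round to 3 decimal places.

λ̂_MAP = 4.600

Σxᵢ = 5+2+6+2+5+4+5+8 = 37, with n = 8.
Posterior ∝ λ^9e^(−2λ) · λ^37e^(−8λ) = λ^46e^(−10λ), i.e. Gamma(shape=47, rate=10).
The mode of a Gamma(a, b) with a ≥ 1 (shape–rate) is (a−1)/b = 46/10 ≈ 4.600.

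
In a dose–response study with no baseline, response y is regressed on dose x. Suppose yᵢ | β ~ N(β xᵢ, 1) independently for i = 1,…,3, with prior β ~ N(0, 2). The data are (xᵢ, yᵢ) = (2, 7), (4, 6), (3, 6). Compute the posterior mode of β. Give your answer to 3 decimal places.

β̂_MAP = 1.898

log p(β | y) = −Σ(yᵢ − βxᵢ)²/(2·1) − β²/(2·2) + const.
Setting the derivative to zero: Σxᵢ(yᵢ − βxᵢ)/1 − β/2 = 0, so β = Σxᵢyᵢ / (Σxᵢ² + σ²/τ²).
Σxᵢyᵢ = 2·7 + 4·6 + 3·6 = 56; Σxᵢ² = 29; σ²/τ² = 0.5.
β̂_MAP = 56 / (29 + 0.5) = 56/29.5 ≈ 1.898.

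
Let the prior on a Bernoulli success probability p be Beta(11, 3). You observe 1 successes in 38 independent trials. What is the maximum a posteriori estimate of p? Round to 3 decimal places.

p̂_MAP = 0.220

Prior: Beta(11, 3).
Data: 1 success in 38 trials. The binomial likelihood contributes p(1−p)^37, so the posterior is Beta(11+1, 3+37) = Beta(12, 40).
For Beta(a, b) with a, b > 1 the mode is (a−1)/(a+b−2) = 11/50 ≈ 0.220.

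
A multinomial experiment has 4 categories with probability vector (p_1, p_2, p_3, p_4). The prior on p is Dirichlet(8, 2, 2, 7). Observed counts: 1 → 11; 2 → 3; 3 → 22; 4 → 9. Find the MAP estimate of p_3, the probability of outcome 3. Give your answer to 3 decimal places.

The posterior is Dirichlet(αᵢ + nᵢ) = Dirichlet(19, 5, 24, 16).
For a Dirichlet(a₁,…,a_K) with all aᵢ > 1, the mode has j-th component (aⱼ − 1)/(Σaᵢ − K).
Here Σaᵢ = 64 and K = 4, so p_3 = (24 − 1)/(64 − 4) = 23/60 ≈ 0.383.

MAP estimate: 0.383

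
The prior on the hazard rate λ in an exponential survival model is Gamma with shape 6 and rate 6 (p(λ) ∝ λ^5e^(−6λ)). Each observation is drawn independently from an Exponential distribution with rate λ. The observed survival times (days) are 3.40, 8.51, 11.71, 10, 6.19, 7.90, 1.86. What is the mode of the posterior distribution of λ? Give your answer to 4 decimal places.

λ̂_MAP = 0.2159

The Exponential(rate=λ) likelihood is ∝ λ^n e^(−λΣtᵢ). Here n = 7 and Σtᵢ = 3.40 + 8.51 + 11.71 + 10 + 6.19 + 7.90 + 1.86 = 49.57.
Posterior ∝ λ^5e^(−6λ) · λ^7e^(−49.57λ) = λ^12e^(−55.57λ), i.e. Gamma(13, 55.57).
Mode = (a−1)/b = 12/55.57 ≈ 0.2159.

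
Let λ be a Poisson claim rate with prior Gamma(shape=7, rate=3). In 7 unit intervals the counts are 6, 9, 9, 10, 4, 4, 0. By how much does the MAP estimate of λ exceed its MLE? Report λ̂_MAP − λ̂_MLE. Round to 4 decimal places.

MAP − MLE = -1.2000

Σxᵢ = 42. Posterior is Gamma(49, 10); MAP = (49−1)/10 = 48/10 ≈ 4.80000.
MLE = x̄ = 42/7 ≈ 6.00000.
Difference = 48/10 − 42/7 = -6/5 ≈ -1.2000.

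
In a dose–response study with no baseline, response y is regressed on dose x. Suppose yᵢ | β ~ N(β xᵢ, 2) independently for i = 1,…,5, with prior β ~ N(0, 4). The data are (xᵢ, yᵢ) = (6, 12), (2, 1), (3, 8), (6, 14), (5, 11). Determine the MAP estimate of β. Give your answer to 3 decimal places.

β̂_MAP = 2.145

log p(β | y) = −Σ(yᵢ − βxᵢ)²/(2·2) − β²/(2·4) + const.
Setting the derivative to zero: Σxᵢ(yᵢ − βxᵢ)/2 − β/4 = 0, so β = Σxᵢyᵢ / (Σxᵢ² + σ²/τ²).
Σxᵢyᵢ = 6·12 + 2·1 + 3·8 + 6·14 + 5·11 = 237; Σxᵢ² = 110; σ²/τ² = 0.5.
β̂_MAP = 237 / (110 + 0.5) = 237/110.5 ≈ 2.145.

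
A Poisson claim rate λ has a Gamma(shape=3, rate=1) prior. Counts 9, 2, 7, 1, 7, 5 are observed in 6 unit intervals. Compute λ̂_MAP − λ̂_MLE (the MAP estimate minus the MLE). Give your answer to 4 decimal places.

Σxᵢ = 31. Posterior is Gamma(34, 7); MAP = (34−1)/7 = 33/7 ≈ 4.71429.
MLE = x̄ = 31/6 ≈ 5.16667.
Difference = 33/7 − 31/6 = -19/42 ≈ -0.4524.

MAP − MLE = -0.4524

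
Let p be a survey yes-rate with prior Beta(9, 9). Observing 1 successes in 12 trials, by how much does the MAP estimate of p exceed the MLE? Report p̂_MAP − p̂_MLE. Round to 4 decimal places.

MAP − MLE = 0.2381

Posterior is Beta(10, 20); MAP = (10−1)/(30−2) = 9/28 ≈ 0.32143.
MLE ignores the prior: p̂_MLE = k/n = 1/12 ≈ 0.08333.
Difference = 9/28 − 1/12 = 5/21 ≈ 0.2381.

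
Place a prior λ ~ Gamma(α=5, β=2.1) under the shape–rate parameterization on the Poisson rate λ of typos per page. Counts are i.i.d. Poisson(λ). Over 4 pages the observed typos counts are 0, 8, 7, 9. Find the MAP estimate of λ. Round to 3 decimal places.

λ̂_MAP = 4.590

Σxᵢ = 0+8+7+9 = 24, with n = 4.
Posterior ∝ λ^4e^(−2.1λ) · λ^24e^(−4λ) = λ^28e^(−6.1λ), i.e. Gamma(shape=29, rate=6.1).
The mode of a Gamma(a, b) with a ≥ 1 (shape–rate) is (a−1)/b = 28/6.1 ≈ 4.590.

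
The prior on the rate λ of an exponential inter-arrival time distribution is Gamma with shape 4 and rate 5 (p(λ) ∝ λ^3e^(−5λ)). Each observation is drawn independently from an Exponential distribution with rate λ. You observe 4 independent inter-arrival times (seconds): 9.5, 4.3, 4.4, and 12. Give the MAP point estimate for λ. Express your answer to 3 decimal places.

λ̂_MAP = 0.199

The Exponential(rate=λ) likelihood is ∝ λ^n e^(−λΣtᵢ). Here n = 4 and Σtᵢ = 9.5 + 4.3 + 4.4 + 12 = 30.2.
Posterior ∝ λ^3e^(−5λ) · λ^4e^(−30.2λ) = λ^7e^(−35.2λ), i.e. Gamma(8, 35.2).
Mode = (a−1)/b = 7/35.2 ≈ 0.199.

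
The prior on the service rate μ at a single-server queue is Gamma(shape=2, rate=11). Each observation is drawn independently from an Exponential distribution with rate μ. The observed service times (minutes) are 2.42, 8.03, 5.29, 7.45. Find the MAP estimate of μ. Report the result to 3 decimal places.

μ̂_MAP = 0.146

The Exponential(rate=μ) likelihood is ∝ μ^n e^(−μΣtᵢ). Here n = 4 and Σtᵢ = 2.42 + 8.03 + 5.29 + 7.45 = 23.19.
Posterior ∝ μe^(−11μ) · μ^4e^(−23.19μ) = μ^5e^(−34.19μ), i.e. Gamma(6, 34.19).
Mode = (a−1)/b = 5/34.19 ≈ 0.146.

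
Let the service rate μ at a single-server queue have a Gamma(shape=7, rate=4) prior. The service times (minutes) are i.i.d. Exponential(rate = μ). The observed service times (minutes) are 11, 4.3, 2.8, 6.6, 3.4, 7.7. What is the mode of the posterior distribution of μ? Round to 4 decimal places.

μ̂_MAP = 0.3015

The Exponential(rate=μ) likelihood is ∝ μ^n e^(−μΣtᵢ). Here n = 6 and Σtᵢ = 11 + 4.3 + 2.8 + 6.6 + 3.4 + 7.7 = 35.8.
Posterior ∝ μ^6e^(−4μ) · μ^6e^(−35.8μ) = μ^12e^(−39.8μ), i.e. Gamma(13, 39.8).
Mode = (a−1)/b = 12/39.8 ≈ 0.3015.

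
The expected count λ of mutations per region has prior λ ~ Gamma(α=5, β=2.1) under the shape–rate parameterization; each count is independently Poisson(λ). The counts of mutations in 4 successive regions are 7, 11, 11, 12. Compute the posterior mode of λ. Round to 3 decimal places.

Σxᵢ = 7+11+11+12 = 41, with n = 4.
Posterior ∝ λ^4e^(−2.1λ) · λ^41e^(−4λ) = λ^45e^(−6.1λ), i.e. Gamma(shape=46, rate=6.1).
The mode of a Gamma(a, b) with a ≥ 1 (shape–rate) is (a−1)/b = 45/6.1 ≈ 7.377.

λ̂_MAP = 7.377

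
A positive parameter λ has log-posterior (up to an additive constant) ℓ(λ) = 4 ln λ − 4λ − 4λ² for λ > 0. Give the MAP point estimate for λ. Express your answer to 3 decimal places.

λ̂_MAP = 0.500

ℓ'(λ) = 4/λ − 4 − 8λ. Setting this to zero and multiplying by λ: 8λ² + 4λ − 4 = 0.
λ = (−4 + √(4² + 4·8·4)) / (2·8) = (−4 + √144) / 16 = (−4 + 12)/16 = 1/2.
ℓ''(λ) = −4/λ² − 8 < 0, confirming a maximum.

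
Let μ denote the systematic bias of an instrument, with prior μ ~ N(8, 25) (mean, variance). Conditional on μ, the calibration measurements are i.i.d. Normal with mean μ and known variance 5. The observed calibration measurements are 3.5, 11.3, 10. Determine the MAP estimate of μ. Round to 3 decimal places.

n = 3; x̄ = (3.5 + 11.3 + 10)/3 = 24.8/3 = 124/15 ≈ 8.2667.
For a Normal prior and Normal likelihood with known variance, the posterior is Normal; its mode equals its mean, the precision-weighted average.
Prior precision 1/σ₀² = 1/25 = 0.04; data precision n/σ² = 3/5 = 0.6.
μ̂ = (0.04·8 + 0.6·(124/15)) / (0.04 + 0.6) = 5.28/0.64 = 8.250.

μ̂_MAP = 8.250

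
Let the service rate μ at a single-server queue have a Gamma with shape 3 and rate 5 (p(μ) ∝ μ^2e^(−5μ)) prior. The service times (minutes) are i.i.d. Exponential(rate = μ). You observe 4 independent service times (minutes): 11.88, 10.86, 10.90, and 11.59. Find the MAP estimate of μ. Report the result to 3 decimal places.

The Exponential(rate=μ) likelihood is ∝ μ^n e^(−μΣtᵢ). Here n = 4 and Σtᵢ = 11.88 + 10.86 + 10.90 + 11.59 = 45.23.
Posterior ∝ μ^2e^(−5μ) · μ^4e^(−45.23μ) = μ^6e^(−50.23μ), i.e. Gamma(7, 50.23).
Mode = (a−1)/b = 6/50.23 ≈ 0.119.

μ̂_MAP = 0.119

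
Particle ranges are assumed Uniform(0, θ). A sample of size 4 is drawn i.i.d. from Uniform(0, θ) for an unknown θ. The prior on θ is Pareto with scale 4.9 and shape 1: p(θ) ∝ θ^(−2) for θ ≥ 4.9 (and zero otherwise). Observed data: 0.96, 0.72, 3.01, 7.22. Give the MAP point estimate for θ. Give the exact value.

The Uniform(0, θ) likelihood is θ^(−n) for θ ≥ max(xᵢ), zero otherwise. Here max(xᵢ) = 7.22.
Posterior ∝ θ^(−2) · θ^(−4) = θ^(−6) on θ ≥ max(4.9, 7.22) = 7.22.
This density is strictly decreasing in θ, so the posterior mode lies at the lower boundary of the support.

θ̂_MAP = 7.22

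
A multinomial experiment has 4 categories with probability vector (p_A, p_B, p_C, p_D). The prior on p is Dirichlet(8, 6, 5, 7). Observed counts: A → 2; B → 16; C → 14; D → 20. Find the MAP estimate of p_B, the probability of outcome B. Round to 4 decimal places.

MAP estimate of p_B = 0.2838

The posterior is Dirichlet(αᵢ + nᵢ) = Dirichlet(10, 22, 19, 27).
For a Dirichlet(a₁,…,a_K) with all aᵢ > 1, the mode has j-th component (aⱼ − 1)/(Σaᵢ − K).
Here Σaᵢ = 78 and K = 4, so p_B = (22 − 1)/(78 − 4) = 21/74 ≈ 0.2838.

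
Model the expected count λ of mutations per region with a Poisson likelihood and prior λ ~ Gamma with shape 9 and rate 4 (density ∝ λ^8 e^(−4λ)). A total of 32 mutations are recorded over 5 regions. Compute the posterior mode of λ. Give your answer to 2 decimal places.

Σxᵢ = 32, n = 5.
Posterior ∝ λ^8e^(−4λ) · λ^32e^(−5λ) = λ^40e^(−9λ), i.e. Gamma(shape=41, rate=9).
The mode of a Gamma(a, b) with a ≥ 1 (shape–rate) is (a−1)/b = 40/9 ≈ 4.44.

λ̂_MAP = 4.44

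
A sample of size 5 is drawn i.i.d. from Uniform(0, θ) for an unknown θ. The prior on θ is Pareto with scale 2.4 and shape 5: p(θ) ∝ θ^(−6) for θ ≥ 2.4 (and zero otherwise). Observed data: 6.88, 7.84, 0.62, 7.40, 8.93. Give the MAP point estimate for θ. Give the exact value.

θ̂_MAP = 8.93

The Uniform(0, θ) likelihood is θ^(−n) for θ ≥ max(xᵢ), zero otherwise. Here max(xᵢ) = 8.93.
Posterior ∝ θ^(−6) · θ^(−5) = θ^(−11) on θ ≥ max(2.4, 8.93) = 8.93.
This density is strictly decreasing in θ, so the posterior mode lies at the lower boundary of the support.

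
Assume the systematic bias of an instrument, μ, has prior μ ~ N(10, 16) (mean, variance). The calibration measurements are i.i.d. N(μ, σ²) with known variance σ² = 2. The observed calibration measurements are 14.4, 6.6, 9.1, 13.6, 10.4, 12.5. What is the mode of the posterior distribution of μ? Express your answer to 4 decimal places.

μ̂_MAP = 11.0776

n = 6; x̄ = (14.4 + 6.6 + 9.1 + 13.6 + 10.4 + 12.5)/6 = 66.6/6 = 11.1.
For a Normal prior and Normal likelihood with known variance, the posterior is Normal; its mode equals its mean, the precision-weighted average.
Prior precision 1/σ₀² = 1/16 = 0.0625; data precision n/σ² = 6/2 = 3.
μ̂ = (0.0625·10 + 3·11.1) / (0.0625 + 3) = 33.925/3.0625 = 2714/245 ≈ 11.0776.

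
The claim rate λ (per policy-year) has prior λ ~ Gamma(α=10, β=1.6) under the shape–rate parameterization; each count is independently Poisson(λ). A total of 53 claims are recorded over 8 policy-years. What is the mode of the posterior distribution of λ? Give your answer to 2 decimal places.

λ̂_MAP = 6.46

Σxᵢ = 53, n = 8.
Posterior ∝ λ^9e^(−1.6λ) · λ^53e^(−8λ) = λ^62e^(−9.6λ), i.e. Gamma(shape=63, rate=9.6).
The mode of a Gamma(a, b) with a ≥ 1 (shape–rate) is (a−1)/b = 62/9.6 ≈ 6.46.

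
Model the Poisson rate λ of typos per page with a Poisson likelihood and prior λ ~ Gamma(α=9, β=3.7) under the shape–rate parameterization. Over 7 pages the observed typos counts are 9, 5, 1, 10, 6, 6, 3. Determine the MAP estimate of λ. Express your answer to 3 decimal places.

λ̂_MAP = 4.486

Σxᵢ = 9+5+1+10+6+6+3 = 40, with n = 7.
Posterior ∝ λ^8e^(−3.7λ) · λ^40e^(−7λ) = λ^48e^(−10.7λ), i.e. Gamma(shape=49, rate=10.7).
The mode of a Gamma(a, b) with a ≥ 1 (shape–rate) is (a−1)/b = 48/10.7 ≈ 4.486.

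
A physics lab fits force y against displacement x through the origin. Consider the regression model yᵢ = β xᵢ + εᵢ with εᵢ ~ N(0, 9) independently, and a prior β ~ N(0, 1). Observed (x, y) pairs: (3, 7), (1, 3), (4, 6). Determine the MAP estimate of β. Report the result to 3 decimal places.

β̂_MAP = 1.371

log p(β | y) = −Σ(yᵢ − βxᵢ)²/(2·9) − β²/(2·1) + const.
Setting the derivative to zero: Σxᵢ(yᵢ − βxᵢ)/9 − β/1 = 0, so β = Σxᵢyᵢ / (Σxᵢ² + σ²/τ²).
Σxᵢyᵢ = 3·7 + 1·3 + 4·6 = 48; Σxᵢ² = 26; σ²/τ² = 9.
β̂_MAP = 48 / (26 + 9) = 48/35 ≈ 1.371.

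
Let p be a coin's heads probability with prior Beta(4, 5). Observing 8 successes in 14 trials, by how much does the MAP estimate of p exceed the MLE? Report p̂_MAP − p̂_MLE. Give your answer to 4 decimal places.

MAP − MLE = -0.0476

Posterior is Beta(12, 11); MAP = (12−1)/(23−2) = 11/21 ≈ 0.52381.
MLE ignores the prior: p̂_MLE = k/n = 8/14 ≈ 0.57143.
Difference = 11/21 − 8/14 = -1/21 ≈ -0.0476.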